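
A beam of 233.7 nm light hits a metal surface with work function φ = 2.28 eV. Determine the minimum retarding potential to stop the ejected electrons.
3.0253 V

The stopping potential V_s satisfies: eV_s = KE_max

First, find KE_max using Einstein's equation:
E_photon = hc/λ = 5.3053 eV
KE_max = E_photon - φ = 5.3053 - 2.28 = 3.0253 eV

Since eV_s = KE_max:
V_s = KE_max/e = 3.0253 V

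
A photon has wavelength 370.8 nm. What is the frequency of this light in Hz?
8.0850e+14 Hz

Using the wave equation: c = fλ

Solving for frequency:
f = c/λ = (3×10⁸ m/s) / (370.8×10⁻⁹ m)
f = 8.0850e+14 Hz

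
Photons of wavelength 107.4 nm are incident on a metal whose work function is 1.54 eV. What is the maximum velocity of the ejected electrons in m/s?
1.8759e+06 m/s

First, find the maximum kinetic energy:
E_photon = hc/λ = 11.5442 eV
KE_max = E_photon - φ = 11.5442 - 1.54 = 10.0042 eV

Convert to Joules: KE_max = 10.0042 × 1.602×10⁻¹⁹ J = 1.6028e-18 J

Then use KE = ½mv² to find velocity:
v = √(2·KE/m) = √(2 × 1.6028e-18 J / 9.109e-31 kg)
v = 1.8759e+06 m/s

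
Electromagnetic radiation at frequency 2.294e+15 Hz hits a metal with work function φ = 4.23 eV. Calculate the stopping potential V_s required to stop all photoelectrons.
5.2572 V

The stopping potential V_s satisfies: eV_s = KE_max

First, find KE_max using Einstein's equation:
E_photon = hf = (6.626×10⁻³⁴ J·s)(2.294e+15 Hz) = 9.4872 eV
KE_max = E_photon - φ = 9.4872 - 4.23 = 5.2572 eV

Since eV_s = KE_max:
V_s = KE_max/e = 5.2572 V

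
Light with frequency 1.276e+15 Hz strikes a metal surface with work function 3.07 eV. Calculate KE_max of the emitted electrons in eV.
2.2071 eV

Using Einstein's photoelectric equation: KE_max = hf - φ

First, calculate the photon energy:
E_photon = hf = (6.626×10⁻³⁴ J·s)(1.276e+15 Hz)
E_photon = 5.2771 eV

Then, the maximum kinetic energy:
KE_max = E_photon - φ = 5.2771 eV - 3.07 eV = 2.2071 eV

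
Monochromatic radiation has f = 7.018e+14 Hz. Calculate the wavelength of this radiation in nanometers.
427.18 nm

Using the wave equation: c = fλ

Solving for wavelength:
λ = c/f = (3×10⁸ m/s) / (7.018e+14 Hz)
λ = 427.18 nm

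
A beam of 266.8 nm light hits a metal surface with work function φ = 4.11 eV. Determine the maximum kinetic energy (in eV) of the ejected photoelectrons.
0.5371 eV

Using Einstein's photoelectric equation: KE_max = hf - φ = hc/λ - φ

First, calculate the photon energy:
E_photon = hc/λ = (6.626×10⁻³⁴ J·s)(3×10⁸ m/s) / (266.8×10⁻⁹ m)
E_photon = 4.6471 eV

Then, the maximum kinetic energy:
KE_max = E_photon - φ = 4.6471 eV - 4.11 eV = 0.5371 eV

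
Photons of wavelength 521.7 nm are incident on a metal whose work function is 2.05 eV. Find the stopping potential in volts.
0.3265 V

The stopping potential V_s satisfies: eV_s = KE_max

First, find KE_max using Einstein's equation:
E_photon = hc/λ = 2.3765 eV
KE_max = E_photon - φ = 2.3765 - 2.05 = 0.3265 eV

Since eV_s = KE_max:
V_s = KE_max/e = 0.3265 V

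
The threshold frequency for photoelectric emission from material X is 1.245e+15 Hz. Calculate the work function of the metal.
5.15 eV

At the threshold frequency, photon energy equals work function:
φ = hf₀

Calculating:
φ = (6.626×10⁻³⁴ J·s)(1.245e+15 Hz)
φ = 5.15 eV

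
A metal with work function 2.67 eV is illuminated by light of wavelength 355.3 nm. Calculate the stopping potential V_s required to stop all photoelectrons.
0.8196 V

The stopping potential V_s satisfies: eV_s = KE_max

First, find KE_max using Einstein's equation:
E_photon = hc/λ = 3.4896 eV
KE_max = E_photon - φ = 3.4896 - 2.67 = 0.8196 eV

Since eV_s = KE_max:
V_s = KE_max/e = 0.8196 V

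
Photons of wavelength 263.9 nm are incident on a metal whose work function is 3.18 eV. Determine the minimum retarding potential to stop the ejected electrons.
1.5182 V

The stopping potential V_s satisfies: eV_s = KE_max

First, find KE_max using Einstein's equation:
E_photon = hc/λ = 4.6982 eV
KE_max = E_photon - φ = 4.6982 - 3.18 = 1.5182 eV

Since eV_s = KE_max:
V_s = KE_max/e = 1.5182 V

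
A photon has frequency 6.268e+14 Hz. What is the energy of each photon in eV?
2.5922 eV

Using E = hf:

E = hf = (6.626×10⁻³⁴ J·s)(6.268e+14 Hz)
E = 2.5922 eV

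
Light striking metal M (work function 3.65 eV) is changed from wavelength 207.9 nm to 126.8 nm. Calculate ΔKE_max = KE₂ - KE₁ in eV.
3.8143 eV

Using Einstein's equation: KE_max = hc/λ - φ

For λ₁ = 207.9 nm:
KE₁ = hc/λ₁ - φ = 5.9636 - 3.65 = 2.3136 eV

For λ₂ = 126.8 nm:
KE₂ = hc/λ₂ - φ = 9.7779 - 3.65 = 6.1279 eV

Change in KE:
ΔKE = KE₂ - KE₁ = 6.1279 - 2.3136 = 3.8143 eV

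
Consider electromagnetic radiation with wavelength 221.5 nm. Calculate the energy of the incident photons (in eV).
5.5975 eV

Using E = hf = hc/λ:

E = hc/λ = (6.626×10⁻³⁴ J·s)(3×10⁸ m/s) / (221.5×10⁻⁹ m)
E = 5.5975 eV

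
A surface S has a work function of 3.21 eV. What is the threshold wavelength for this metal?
386.24 nm

The threshold wavelength is when the photon energy equals the work function:
hc/λ₀ = φ

Solving for λ₀:
λ₀ = hc/φ = (6.626×10⁻³⁴ J·s)(3×10⁸ m/s) / (3.21 eV × 1.602×10⁻¹⁹ J/eV)
λ₀ = 386.24 nm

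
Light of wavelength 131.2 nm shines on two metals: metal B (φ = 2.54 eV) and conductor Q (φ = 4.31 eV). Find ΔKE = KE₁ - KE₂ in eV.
1.7700 eV

Using KE_max = hc/λ - φ for each metal:

Photon energy: E = hc/λ = 9.4500 eV

For metal B (φ₁ = 2.54 eV):
KE₁ = E - φ₁ = 9.4500 - 2.54 = 6.9100 eV

For conductor Q (φ₂ = 4.31 eV):
KE₂ = E - φ₂ = 9.4500 - 4.31 = 5.1400 eV

Difference:
ΔKE = KE₁ - KE₂ = 6.9100 - 5.1400 = 1.7700 eV

Note: The difference equals the difference in work functions: 4.31 - 2.54 = 1.77 eV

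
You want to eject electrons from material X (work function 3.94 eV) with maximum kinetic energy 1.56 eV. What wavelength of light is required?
225.43 nm

From Einstein's equation: KE_max = hc/λ - φ

Rearranging for λ:
hc/λ = KE_max + φ
λ = hc/(KE_max + φ)

Required photon energy:
E_photon = KE_max + φ = 1.56 + 3.94 = 5.50 eV

Required wavelength:
λ = hc/E_photon = (6.626×10⁻³⁴)(3×10⁸) / (5.50 × 1.602×10⁻¹⁹)
λ = 225.43 nm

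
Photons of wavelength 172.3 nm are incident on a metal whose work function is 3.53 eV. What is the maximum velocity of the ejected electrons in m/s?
1.1356e+06 m/s

First, find the maximum kinetic energy:
E_photon = hc/λ = 7.1958 eV
KE_max = E_photon - φ = 7.1958 - 3.53 = 3.6658 eV

Convert to Joules: KE_max = 3.6658 × 1.602×10⁻¹⁹ J = 5.8733e-19 J

Then use KE = ½mv² to find velocity:
v = √(2·KE/m) = √(2 × 5.8733e-19 J / 9.109e-31 kg)
v = 1.1356e+06 m/s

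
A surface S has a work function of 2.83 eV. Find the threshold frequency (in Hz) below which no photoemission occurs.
6.8429e+14 Hz

The threshold frequency is when the photon energy equals the work function:
hf₀ = φ

Solving for f₀:
f₀ = φ/h = (2.83 eV × 1.602×10⁻¹⁹ J/eV) / (6.626×10⁻³⁴ J·s)
f₀ = 6.8429e+14 Hz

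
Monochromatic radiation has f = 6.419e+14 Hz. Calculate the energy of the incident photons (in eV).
2.6547 eV

Using E = hf:

E = hf = (6.626×10⁻³⁴ J·s)(6.419e+14 Hz)
E = 2.6547 eV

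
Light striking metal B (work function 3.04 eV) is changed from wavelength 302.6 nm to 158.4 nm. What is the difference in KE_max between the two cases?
3.7300 eV

Using Einstein's equation: KE_max = hc/λ - φ

For λ₁ = 302.6 nm:
KE₁ = hc/λ₁ - φ = 4.0973 - 3.04 = 1.0573 eV

For λ₂ = 158.4 nm:
KE₂ = hc/λ₂ - φ = 7.8273 - 3.04 = 4.7873 eV

Change in KE:
ΔKE = KE₂ - KE₁ = 4.7873 - 1.0573 = 3.7300 eV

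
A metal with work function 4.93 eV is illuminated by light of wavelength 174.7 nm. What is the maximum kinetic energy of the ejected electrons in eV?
2.1670 eV

Using Einstein's photoelectric equation: KE_max = hf - φ = hc/λ - φ

First, calculate the photon energy:
E_photon = hc/λ = (6.626×10⁻³⁴ J·s)(3×10⁸ m/s) / (174.7×10⁻⁹ m)
E_photon = 7.0970 eV

Then, the maximum kinetic energy:
KE_max = E_photon - φ = 7.0970 eV - 4.93 eV = 2.1670 eV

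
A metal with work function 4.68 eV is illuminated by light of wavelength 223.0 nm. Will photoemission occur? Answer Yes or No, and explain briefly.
Yes

For photoemission, the photon energy must exceed the work function.

Photon energy: E = hc/λ = 5.5598 eV
Work function: φ = 4.68 eV

Since E_photon (5.5598 eV) > φ (4.68 eV), photoemission WILL occur.
The threshold wavelength is λ₀ = hc/φ = 264.9 nm.
Since 223.0 nm < 264.9 nm, the light has sufficient energy.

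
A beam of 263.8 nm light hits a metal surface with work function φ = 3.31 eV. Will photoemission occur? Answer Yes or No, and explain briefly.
Yes

For photoemission, the photon energy must exceed the work function.

Photon energy: E = hc/λ = 4.6999 eV
Work function: φ = 3.31 eV

Since E_photon (4.6999 eV) > φ (3.31 eV), photoemission WILL occur.
The threshold wavelength is λ₀ = hc/φ = 374.6 nm.
Since 263.8 nm < 374.6 nm, the light has sufficient energy.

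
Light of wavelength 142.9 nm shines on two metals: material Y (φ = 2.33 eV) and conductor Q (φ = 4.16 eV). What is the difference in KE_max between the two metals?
1.8300 eV

Using KE_max = hc/λ - φ for each metal:

Photon energy: E = hc/λ = 8.6763 eV

For material Y (φ₁ = 2.33 eV):
KE₁ = E - φ₁ = 8.6763 - 2.33 = 6.3463 eV

For conductor Q (φ₂ = 4.16 eV):
KE₂ = E - φ₂ = 8.6763 - 4.16 = 4.5163 eV

Difference:
ΔKE = KE₁ - KE₂ = 6.3463 - 4.5163 = 1.8300 eV

Note: The difference equals the difference in work functions: 4.16 - 2.33 = 1.83 eV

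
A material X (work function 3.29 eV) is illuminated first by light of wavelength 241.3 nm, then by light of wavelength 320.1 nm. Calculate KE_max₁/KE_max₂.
3.1685

Using Einstein's equation: KE_max = hc/λ - φ

For λ₁ = 241.3 nm:
E₁ = hc/λ₁ = 5.1382 eV
KE₁ = E₁ - φ = 5.1382 - 3.29 = 1.8482 eV

For λ₂ = 320.1 nm:
E₂ = hc/λ₂ = 3.8733 eV
KE₂ = E₂ - φ = 3.8733 - 3.29 = 0.5833 eV

Ratio: KE₁/KE₂ = 1.8482/0.5833 = 3.1685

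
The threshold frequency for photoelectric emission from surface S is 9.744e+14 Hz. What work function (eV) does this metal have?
4.03 eV

At the threshold frequency, photon energy equals work function:
φ = hf₀

Calculating:
φ = (6.626×10⁻³⁴ J·s)(9.744e+14 Hz)
φ = 4.03 eV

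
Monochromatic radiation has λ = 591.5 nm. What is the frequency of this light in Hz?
5.0683e+14 Hz

Using the wave equation: c = fλ

Solving for frequency:
f = c/λ = (3×10⁸ m/s) / (591.5×10⁻⁹ m)
f = 5.0683e+14 Hz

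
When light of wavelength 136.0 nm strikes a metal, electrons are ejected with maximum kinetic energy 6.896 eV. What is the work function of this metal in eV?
2.22 eV

From Einstein's photoelectric equation: KE_max = hf - φ = hc/λ - φ

Rearranging for φ:
φ = hc/λ - KE_max

Calculate photon energy:
E_photon = hc/λ = 9.1165 eV

Therefore:
φ = 9.1165 - 6.896 = 2.22 eV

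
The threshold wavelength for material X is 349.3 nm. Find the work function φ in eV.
3.55 eV

At the threshold wavelength, photon energy equals work function:
φ = hc/λ₀

Calculating:
φ = (6.626×10⁻³⁴ J·s)(3×10⁸ m/s) / (349.3×10⁻⁹ m)
φ = 3.55 eV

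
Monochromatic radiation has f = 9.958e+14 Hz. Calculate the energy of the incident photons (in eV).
4.1183 eV

Using E = hf:

E = hf = (6.626×10⁻³⁴ J·s)(9.958e+14 Hz)
E = 4.1183 eV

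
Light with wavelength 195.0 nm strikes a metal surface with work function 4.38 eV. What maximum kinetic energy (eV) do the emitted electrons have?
1.9782 eV

Using Einstein's photoelectric equation: KE_max = hf - φ = hc/λ - φ

First, calculate the photon energy:
E_photon = hc/λ = (6.626×10⁻³⁴ J·s)(3×10⁸ m/s) / (195.0×10⁻⁹ m)
E_photon = 6.3582 eV

Then, the maximum kinetic energy:
KE_max = E_photon - φ = 6.3582 eV - 4.38 eV = 1.9782 eV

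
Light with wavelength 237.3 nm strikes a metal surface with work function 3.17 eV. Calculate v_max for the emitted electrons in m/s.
8.5018e+05 m/s

First, find the maximum kinetic energy:
E_photon = hc/λ = 5.2248 eV
KE_max = E_photon - φ = 5.2248 - 3.17 = 2.0548 eV

Convert to Joules: KE_max = 2.0548 × 1.602×10⁻¹⁹ J = 3.2921e-19 J

Then use KE = ½mv² to find velocity:
v = √(2·KE/m) = √(2 × 3.2921e-19 J / 9.109e-31 kg)
v = 8.5018e+05 m/s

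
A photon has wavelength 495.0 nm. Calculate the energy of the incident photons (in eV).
2.5047 eV

Using E = hf = hc/λ:

E = hc/λ = (6.626×10⁻³⁴ J·s)(3×10⁸ m/s) / (495.0×10⁻⁹ m)
E = 2.5047 eV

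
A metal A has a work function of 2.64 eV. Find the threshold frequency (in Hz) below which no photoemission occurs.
6.3835e+14 Hz

The threshold frequency is when the photon energy equals the work function:
hf₀ = φ

Solving for f₀:
f₀ = φ/h = (2.64 eV × 1.602×10⁻¹⁹ J/eV) / (6.626×10⁻³⁴ J·s)
f₀ = 6.3835e+14 Hz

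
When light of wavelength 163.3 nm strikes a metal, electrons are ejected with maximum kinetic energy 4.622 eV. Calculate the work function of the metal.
2.97 eV

From Einstein's photoelectric equation: KE_max = hf - φ = hc/λ - φ

Rearranging for φ:
φ = hc/λ - KE_max

Calculate photon energy:
E_photon = hc/λ = 7.5924 eV

Therefore:
φ = 7.5924 - 4.622 = 2.97 eV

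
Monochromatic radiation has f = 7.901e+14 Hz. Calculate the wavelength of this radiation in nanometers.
379.44 nm

Using the wave equation: c = fλ

Solving for wavelength:
λ = c/f = (3×10⁸ m/s) / (7.901e+14 Hz)
λ = 379.44 nm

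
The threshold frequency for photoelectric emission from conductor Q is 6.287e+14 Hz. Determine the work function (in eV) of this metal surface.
2.60 eV

At the threshold frequency, photon energy equals work function:
φ = hf₀

Calculating:
φ = (6.626×10⁻³⁴ J·s)(6.287e+14 Hz)
φ = 2.60 eV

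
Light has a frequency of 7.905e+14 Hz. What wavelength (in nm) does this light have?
379.24 nm

Using the wave equation: c = fλ

Solving for wavelength:
λ = c/f = (3×10⁸ m/s) / (7.905e+14 Hz)
λ = 379.24 nm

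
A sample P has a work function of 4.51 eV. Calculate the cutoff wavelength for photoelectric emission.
274.91 nm

The threshold wavelength is when the photon energy equals the work function:
hc/λ₀ = φ

Solving for λ₀:
λ₀ = hc/φ = (6.626×10⁻³⁴ J·s)(3×10⁸ m/s) / (4.51 eV × 1.602×10⁻¹⁹ J/eV)
λ₀ = 274.91 nm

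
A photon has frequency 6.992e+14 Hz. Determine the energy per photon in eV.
2.8917 eV

Using E = hf:

E = hf = (6.626×10⁻³⁴ J·s)(6.992e+14 Hz)
E = 2.8917 eV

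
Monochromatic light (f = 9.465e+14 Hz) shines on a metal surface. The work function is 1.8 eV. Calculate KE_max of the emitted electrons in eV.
2.1144 eV

Using Einstein's photoelectric equation: KE_max = hf - φ

First, calculate the photon energy:
E_photon = hf = (6.626×10⁻³⁴ J·s)(9.465e+14 Hz)
E_photon = 3.9144 eV

Then, the maximum kinetic energy:
KE_max = E_photon - φ = 3.9144 eV - 1.8 eV = 2.1144 eV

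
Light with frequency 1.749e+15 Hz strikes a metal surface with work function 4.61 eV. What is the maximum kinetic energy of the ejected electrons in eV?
2.6233 eV

Using Einstein's photoelectric equation: KE_max = hf - φ

First, calculate the photon energy:
E_photon = hf = (6.626×10⁻³⁴ J·s)(1.749e+15 Hz)
E_photon = 7.2333 eV

Then, the maximum kinetic energy:
KE_max = E_photon - φ = 7.2333 eV - 4.61 eV = 2.6233 eV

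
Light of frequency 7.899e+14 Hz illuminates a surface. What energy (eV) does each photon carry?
3.2668 eV

Using E = hf:

E = hf = (6.626×10⁻³⁴ J·s)(7.899e+14 Hz)
E = 3.2668 eV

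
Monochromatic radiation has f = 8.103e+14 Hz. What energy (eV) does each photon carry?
3.3511 eV

Using E = hf:

E = hf = (6.626×10⁻³⁴ J·s)(8.103e+14 Hz)
E = 3.3511 eV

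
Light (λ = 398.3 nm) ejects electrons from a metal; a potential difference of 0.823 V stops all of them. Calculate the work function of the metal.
2.29 eV

The stopping potential gives the maximum kinetic energy: KE_max = eV_s = 0.823 eV

From Einstein's photoelectric equation: KE_max = hc/λ - φ
Rearranging: φ = hc/λ - KE_max

Calculate photon energy:
E_photon = hc/λ = (6.626×10⁻³⁴ J·s)(3×10⁸ m/s) / (398.3×10⁻⁹ m) = 3.1128 eV

Therefore:
φ = 3.1128 - 0.823 = 2.29 eV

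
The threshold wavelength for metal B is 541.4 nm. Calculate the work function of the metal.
2.29 eV

At the threshold wavelength, photon energy equals work function:
φ = hc/λ₀

Calculating:
φ = (6.626×10⁻³⁴ J·s)(3×10⁸ m/s) / (541.4×10⁻⁹ m)
φ = 2.29 eV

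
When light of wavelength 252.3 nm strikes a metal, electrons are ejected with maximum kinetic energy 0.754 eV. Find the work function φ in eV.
4.16 eV

From Einstein's photoelectric equation: KE_max = hf - φ = hc/λ - φ

Rearranging for φ:
φ = hc/λ - KE_max

Calculate photon energy:
E_photon = hc/λ = 4.9142 eV

Therefore:
φ = 4.9142 - 0.754 = 4.16 eV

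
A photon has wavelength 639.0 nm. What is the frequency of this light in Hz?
4.6916e+14 Hz

Using the wave equation: c = fλ

Solving for frequency:
f = c/λ = (3×10⁸ m/s) / (639.0×10⁻⁹ m)
f = 4.6916e+14 Hz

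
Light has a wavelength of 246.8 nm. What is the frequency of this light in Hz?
1.2147e+15 Hz

Using the wave equation: c = fλ

Solving for frequency:
f = c/λ = (3×10⁸ m/s) / (246.8×10⁻⁹ m)
f = 1.2147e+15 Hz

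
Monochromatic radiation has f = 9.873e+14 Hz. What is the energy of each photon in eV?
4.0831 eV

Using E = hf:

E = hf = (6.626×10⁻³⁴ J·s)(9.873e+14 Hz)
E = 4.0831 eV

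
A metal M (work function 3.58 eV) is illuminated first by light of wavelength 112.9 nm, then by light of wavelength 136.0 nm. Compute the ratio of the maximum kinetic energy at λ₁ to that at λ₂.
1.3369

Using Einstein's equation: KE_max = hc/λ - φ

For λ₁ = 112.9 nm:
E₁ = hc/λ₁ = 10.9818 eV
KE₁ = E₁ - φ = 10.9818 - 3.58 = 7.4018 eV

For λ₂ = 136.0 nm:
E₂ = hc/λ₂ = 9.1165 eV
KE₂ = E₂ - φ = 9.1165 - 3.58 = 5.5365 eV

Ratio: KE₁/KE₂ = 7.4018/5.5365 = 1.3369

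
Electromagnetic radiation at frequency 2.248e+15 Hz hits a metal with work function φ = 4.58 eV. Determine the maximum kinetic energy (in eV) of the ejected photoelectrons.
4.7170 eV

Using Einstein's photoelectric equation: KE_max = hf - φ

First, calculate the photon energy:
E_photon = hf = (6.626×10⁻³⁴ J·s)(2.248e+15 Hz)
E_photon = 9.2970 eV

Then, the maximum kinetic energy:
KE_max = E_photon - φ = 9.2970 eV - 4.58 eV = 4.7170 eV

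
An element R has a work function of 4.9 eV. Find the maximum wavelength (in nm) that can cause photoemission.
253.03 nm

The threshold wavelength is when the photon energy equals the work function:
hc/λ₀ = φ

Solving for λ₀:
λ₀ = hc/φ = (6.626×10⁻³⁴ J·s)(3×10⁸ m/s) / (4.9 eV × 1.602×10⁻¹⁹ J/eV)
λ₀ = 253.03 nm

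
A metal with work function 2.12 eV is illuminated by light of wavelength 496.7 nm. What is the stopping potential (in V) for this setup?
0.3762 V

The stopping potential V_s satisfies: eV_s = KE_max

First, find KE_max using Einstein's equation:
E_photon = hc/λ = 2.4962 eV
KE_max = E_photon - φ = 2.4962 - 2.12 = 0.3762 eV

Since eV_s = KE_max:
V_s = KE_max/e = 0.3762 V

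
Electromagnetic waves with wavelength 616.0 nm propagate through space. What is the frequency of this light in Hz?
4.8668e+14 Hz

Using the wave equation: c = fλ

Solving for frequency:
f = c/λ = (3×10⁸ m/s) / (616.0×10⁻⁹ m)
f = 4.8668e+14 Hz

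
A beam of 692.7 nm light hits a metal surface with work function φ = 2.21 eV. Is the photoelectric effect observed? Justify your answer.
No

For photoemission, the photon energy must exceed the work function.

Photon energy: E = hc/λ = 1.7899 eV
Work function: φ = 2.21 eV

Since E_photon (1.7899 eV) < φ (2.21 eV), photoemission will NOT occur.
The threshold wavelength is λ₀ = hc/φ = 561.0 nm.
Since 692.7 nm > 561.0 nm, the photons lack sufficient energy.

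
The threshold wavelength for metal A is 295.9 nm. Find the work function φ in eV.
4.19 eV

At the threshold wavelength, photon energy equals work function:
φ = hc/λ₀

Calculating:
φ = (6.626×10⁻³⁴ J·s)(3×10⁸ m/s) / (295.9×10⁻⁹ m)
φ = 4.19 eV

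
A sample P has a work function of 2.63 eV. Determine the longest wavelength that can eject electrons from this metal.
471.42 nm

The threshold wavelength is when the photon energy equals the work function:
hc/λ₀ = φ

Solving for λ₀:
λ₀ = hc/φ = (6.626×10⁻³⁴ J·s)(3×10⁸ m/s) / (2.63 eV × 1.602×10⁻¹⁹ J/eV)
λ₀ = 471.42 nm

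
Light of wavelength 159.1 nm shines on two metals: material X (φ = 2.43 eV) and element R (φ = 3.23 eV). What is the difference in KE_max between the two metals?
0.8000 eV

Using KE_max = hc/λ - φ for each metal:

Photon energy: E = hc/λ = 7.7928 eV

For material X (φ₁ = 2.43 eV):
KE₁ = E - φ₁ = 7.7928 - 2.43 = 5.3628 eV

For element R (φ₂ = 3.23 eV):
KE₂ = E - φ₂ = 7.7928 - 3.23 = 4.5628 eV

Difference:
ΔKE = KE₁ - KE₂ = 5.3628 - 4.5628 = 0.8000 eV

Note: The difference equals the difference in work functions: 3.23 - 2.43 = 0.80 eV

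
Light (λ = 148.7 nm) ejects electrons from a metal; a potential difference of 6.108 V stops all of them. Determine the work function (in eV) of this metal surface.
2.23 eV

The stopping potential gives the maximum kinetic energy: KE_max = eV_s = 6.108 eV

From Einstein's photoelectric equation: KE_max = hc/λ - φ
Rearranging: φ = hc/λ - KE_max

Calculate photon energy:
E_photon = hc/λ = (6.626×10⁻³⁴ J·s)(3×10⁸ m/s) / (148.7×10⁻⁹ m) = 8.3379 eV

Therefore:
φ = 8.3379 - 6.108 = 2.23 eV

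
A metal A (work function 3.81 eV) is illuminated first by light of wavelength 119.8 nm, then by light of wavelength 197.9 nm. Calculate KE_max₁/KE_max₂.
2.6637

Using Einstein's equation: KE_max = hc/λ - φ

For λ₁ = 119.8 nm:
E₁ = hc/λ₁ = 10.3493 eV
KE₁ = E₁ - φ = 10.3493 - 3.81 = 6.5393 eV

For λ₂ = 197.9 nm:
E₂ = hc/λ₂ = 6.2650 eV
KE₂ = E₂ - φ = 6.2650 - 3.81 = 2.4550 eV

Ratio: KE₁/KE₂ = 6.5393/2.4550 = 2.6637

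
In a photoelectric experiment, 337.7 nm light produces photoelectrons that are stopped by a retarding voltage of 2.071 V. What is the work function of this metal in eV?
1.60 eV

The stopping potential gives the maximum kinetic energy: KE_max = eV_s = 2.071 eV

From Einstein's photoelectric equation: KE_max = hc/λ - φ
Rearranging: φ = hc/λ - KE_max

Calculate photon energy:
E_photon = hc/λ = (6.626×10⁻³⁴ J·s)(3×10⁸ m/s) / (337.7×10⁻⁹ m) = 3.6714 eV

Therefore:
φ = 3.6714 - 2.071 = 1.60 eV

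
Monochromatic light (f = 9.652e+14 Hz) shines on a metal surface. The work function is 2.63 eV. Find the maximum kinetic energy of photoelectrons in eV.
1.3617 eV

Using Einstein's photoelectric equation: KE_max = hf - φ

First, calculate the photon energy:
E_photon = hf = (6.626×10⁻³⁴ J·s)(9.652e+14 Hz)
E_photon = 3.9917 eV

Then, the maximum kinetic energy:
KE_max = E_photon - φ = 3.9917 eV - 2.63 eV = 1.3617 eV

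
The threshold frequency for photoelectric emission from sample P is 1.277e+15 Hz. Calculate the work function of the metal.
5.28 eV

At the threshold frequency, photon energy equals work function:
φ = hf₀

Calculating:
φ = (6.626×10⁻³⁴ J·s)(1.277e+15 Hz)
φ = 5.28 eV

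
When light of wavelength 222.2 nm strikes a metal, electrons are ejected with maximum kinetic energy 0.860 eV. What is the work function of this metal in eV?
4.72 eV

From Einstein's photoelectric equation: KE_max = hf - φ = hc/λ - φ

Rearranging for φ:
φ = hc/λ - KE_max

Calculate photon energy:
E_photon = hc/λ = 5.5798 eV

Therefore:
φ = 5.5798 - 0.860 = 4.72 eV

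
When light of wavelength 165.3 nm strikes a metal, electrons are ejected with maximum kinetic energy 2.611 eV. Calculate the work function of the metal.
4.89 eV

From Einstein's photoelectric equation: KE_max = hf - φ = hc/λ - φ

Rearranging for φ:
φ = hc/λ - KE_max

Calculate photon energy:
E_photon = hc/λ = 7.5006 eV

Therefore:
φ = 7.5006 - 2.611 = 4.89 eV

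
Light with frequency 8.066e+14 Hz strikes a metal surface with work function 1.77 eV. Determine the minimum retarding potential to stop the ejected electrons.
1.5658 V

The stopping potential V_s satisfies: eV_s = KE_max

First, find KE_max using Einstein's equation:
E_photon = hf = (6.626×10⁻³⁴ J·s)(8.066e+14 Hz) = 3.3358 eV
KE_max = E_photon - φ = 3.3358 - 1.77 = 1.5658 eV

Since eV_s = KE_max:
V_s = KE_max/e = 1.5658 V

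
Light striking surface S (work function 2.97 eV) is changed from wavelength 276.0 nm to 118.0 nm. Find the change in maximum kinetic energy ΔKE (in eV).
6.0150 eV

Using Einstein's equation: KE_max = hc/λ - φ

For λ₁ = 276.0 nm:
KE₁ = hc/λ₁ - φ = 4.4922 - 2.97 = 1.5222 eV

For λ₂ = 118.0 nm:
KE₂ = hc/λ₂ - φ = 10.5071 - 2.97 = 7.5371 eV

Change in KE:
ΔKE = KE₂ - KE₁ = 7.5371 - 1.5222 = 6.0150 eV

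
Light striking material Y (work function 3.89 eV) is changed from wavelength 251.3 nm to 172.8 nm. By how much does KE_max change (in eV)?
2.2413 eV

Using Einstein's equation: KE_max = hc/λ - φ

For λ₁ = 251.3 nm:
KE₁ = hc/λ₁ - φ = 4.9337 - 3.89 = 1.0437 eV

For λ₂ = 172.8 nm:
KE₂ = hc/λ₂ - φ = 7.1750 - 3.89 = 3.2850 eV

Change in KE:
ΔKE = KE₂ - KE₁ = 3.2850 - 1.0437 = 2.2413 eV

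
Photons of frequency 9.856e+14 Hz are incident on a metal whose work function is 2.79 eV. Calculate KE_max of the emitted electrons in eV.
1.2861 eV

Using Einstein's photoelectric equation: KE_max = hf - φ

First, calculate the photon energy:
E_photon = hf = (6.626×10⁻³⁴ J·s)(9.856e+14 Hz)
E_photon = 4.0761 eV

Then, the maximum kinetic energy:
KE_max = E_photon - φ = 4.0761 eV - 2.79 eV = 1.2861 eV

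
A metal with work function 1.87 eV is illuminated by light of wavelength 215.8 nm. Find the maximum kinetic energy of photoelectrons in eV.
3.8753 eV

Using Einstein's photoelectric equation: KE_max = hf - φ = hc/λ - φ

First, calculate the photon energy:
E_photon = hc/λ = (6.626×10⁻³⁴ J·s)(3×10⁸ m/s) / (215.8×10⁻⁹ m)
E_photon = 5.7453 eV

Then, the maximum kinetic energy:
KE_max = E_photon - φ = 5.7453 eV - 1.87 eV = 3.8753 eV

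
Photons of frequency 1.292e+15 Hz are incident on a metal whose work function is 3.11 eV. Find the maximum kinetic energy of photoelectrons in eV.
2.2333 eV

Using Einstein's photoelectric equation: KE_max = hf - φ

First, calculate the photon energy:
E_photon = hf = (6.626×10⁻³⁴ J·s)(1.292e+15 Hz)
E_photon = 5.3433 eV

Then, the maximum kinetic energy:
KE_max = E_photon - φ = 5.3433 eV - 3.11 eV = 2.2333 eV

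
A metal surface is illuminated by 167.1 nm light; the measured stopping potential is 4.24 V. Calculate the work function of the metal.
3.18 eV

The stopping potential gives the maximum kinetic energy: KE_max = eV_s = 4.24 eV

From Einstein's photoelectric equation: KE_max = hc/λ - φ
Rearranging: φ = hc/λ - KE_max

Calculate photon energy:
E_photon = hc/λ = (6.626×10⁻³⁴ J·s)(3×10⁸ m/s) / (167.1×10⁻⁹ m) = 7.4198 eV

Therefore:
φ = 7.4198 - 4.24 = 3.18 eV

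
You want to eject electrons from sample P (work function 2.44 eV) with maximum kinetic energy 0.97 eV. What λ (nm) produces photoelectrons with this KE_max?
363.59 nm

From Einstein's equation: KE_max = hc/λ - φ

Rearranging for λ:
hc/λ = KE_max + φ
λ = hc/(KE_max + φ)

Required photon energy:
E_photon = KE_max + φ = 0.97 + 2.44 = 3.41 eV

Required wavelength:
λ = hc/E_photon = (6.626×10⁻³⁴)(3×10⁸) / (3.41 × 1.602×10⁻¹⁹)
λ = 363.59 nm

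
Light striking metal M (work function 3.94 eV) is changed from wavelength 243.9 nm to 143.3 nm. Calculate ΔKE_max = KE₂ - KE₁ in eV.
3.5687 eV

Using Einstein's equation: KE_max = hc/λ - φ

For λ₁ = 243.9 nm:
KE₁ = hc/λ₁ - φ = 5.0834 - 3.94 = 1.1434 eV

For λ₂ = 143.3 nm:
KE₂ = hc/λ₂ - φ = 8.6521 - 3.94 = 4.7121 eV

Change in KE:
ΔKE = KE₂ - KE₁ = 4.7121 - 1.1434 = 3.5687 eV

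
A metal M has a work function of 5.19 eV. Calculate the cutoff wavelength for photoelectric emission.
238.89 nm

The threshold wavelength is when the photon energy equals the work function:
hc/λ₀ = φ

Solving for λ₀:
λ₀ = hc/φ = (6.626×10⁻³⁴ J·s)(3×10⁸ m/s) / (5.19 eV × 1.602×10⁻¹⁹ J/eV)
λ₀ = 238.89 nm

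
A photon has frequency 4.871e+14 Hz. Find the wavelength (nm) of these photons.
615.46 nm

Using the wave equation: c = fλ

Solving for wavelength:
λ = c/f = (3×10⁸ m/s) / (4.871e+14 Hz)
λ = 615.46 nm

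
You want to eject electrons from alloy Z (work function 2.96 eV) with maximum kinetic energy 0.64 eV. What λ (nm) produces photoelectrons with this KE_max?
344.40 nm

From Einstein's equation: KE_max = hc/λ - φ

Rearranging for λ:
hc/λ = KE_max + φ
λ = hc/(KE_max + φ)

Required photon energy:
E_photon = KE_max + φ = 0.64 + 2.96 = 3.60 eV

Required wavelength:
λ = hc/E_photon = (6.626×10⁻³⁴)(3×10⁸) / (3.60 × 1.602×10⁻¹⁹)
λ = 344.40 nm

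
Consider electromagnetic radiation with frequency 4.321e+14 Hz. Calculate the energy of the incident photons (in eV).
1.7870 eV

Using E = hf:

E = hf = (6.626×10⁻³⁴ J·s)(4.321e+14 Hz)
E = 1.7870 eV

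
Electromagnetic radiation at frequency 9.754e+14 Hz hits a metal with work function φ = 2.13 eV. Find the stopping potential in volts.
1.9039 V

The stopping potential V_s satisfies: eV_s = KE_max

First, find KE_max using Einstein's equation:
E_photon = hf = (6.626×10⁻³⁴ J·s)(9.754e+14 Hz) = 4.0339 eV
KE_max = E_photon - φ = 4.0339 - 2.13 = 1.9039 eV

Since eV_s = KE_max:
V_s = KE_max/e = 1.9039 V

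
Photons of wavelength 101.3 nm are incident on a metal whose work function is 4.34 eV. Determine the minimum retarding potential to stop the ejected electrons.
7.8993 V

The stopping potential V_s satisfies: eV_s = KE_max

First, find KE_max using Einstein's equation:
E_photon = hc/λ = 12.2393 eV
KE_max = E_photon - φ = 12.2393 - 4.34 = 7.8993 eV

Since eV_s = KE_max:
V_s = KE_max/e = 7.8993 V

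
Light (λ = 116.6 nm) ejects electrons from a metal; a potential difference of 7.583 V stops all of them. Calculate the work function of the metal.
3.05 eV

The stopping potential gives the maximum kinetic energy: KE_max = eV_s = 7.583 eV

From Einstein's photoelectric equation: KE_max = hc/λ - φ
Rearranging: φ = hc/λ - KE_max

Calculate photon energy:
E_photon = hc/λ = (6.626×10⁻³⁴ J·s)(3×10⁸ m/s) / (116.6×10⁻⁹ m) = 10.6333 eV

Therefore:
φ = 10.6333 - 7.583 = 3.05 eV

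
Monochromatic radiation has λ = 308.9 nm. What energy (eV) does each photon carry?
4.0137 eV

Using E = hf = hc/λ:

E = hc/λ = (6.626×10⁻³⁴ J·s)(3×10⁸ m/s) / (308.9×10⁻⁹ m)
E = 4.0137 eV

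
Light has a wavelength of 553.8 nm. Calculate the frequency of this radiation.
5.4134e+14 Hz

Using the wave equation: c = fλ

Solving for frequency:
f = c/λ = (3×10⁸ m/s) / (553.8×10⁻⁹ m)
f = 5.4134e+14 Hz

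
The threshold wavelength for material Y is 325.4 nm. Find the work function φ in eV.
3.81 eV

At the threshold wavelength, photon energy equals work function:
φ = hc/λ₀

Calculating:
φ = (6.626×10⁻³⁴ J·s)(3×10⁸ m/s) / (325.4×10⁻⁹ m)
φ = 3.81 eV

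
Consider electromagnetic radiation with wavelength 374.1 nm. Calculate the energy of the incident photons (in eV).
3.3142 eV

Using E = hf = hc/λ:

E = hc/λ = (6.626×10⁻³⁴ J·s)(3×10⁸ m/s) / (374.1×10⁻⁹ m)
E = 3.3142 eV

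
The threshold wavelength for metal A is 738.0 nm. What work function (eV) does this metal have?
1.68 eV

At the threshold wavelength, photon energy equals work function:
φ = hc/λ₀

Calculating:
φ = (6.626×10⁻³⁴ J·s)(3×10⁸ m/s) / (738.0×10⁻⁹ m)
φ = 1.68 eV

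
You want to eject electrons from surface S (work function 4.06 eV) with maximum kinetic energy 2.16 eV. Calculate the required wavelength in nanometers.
199.33 nm

From Einstein's equation: KE_max = hc/λ - φ

Rearranging for λ:
hc/λ = KE_max + φ
λ = hc/(KE_max + φ)

Required photon energy:
E_photon = KE_max + φ = 2.16 + 4.06 = 6.22 eV

Required wavelength:
λ = hc/E_photon = (6.626×10⁻³⁴)(3×10⁸) / (6.22 × 1.602×10⁻¹⁹)
λ = 199.33 nm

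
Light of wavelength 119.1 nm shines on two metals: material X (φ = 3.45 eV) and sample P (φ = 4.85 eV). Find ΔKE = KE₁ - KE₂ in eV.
1.4000 eV

Using KE_max = hc/λ - φ for each metal:

Photon energy: E = hc/λ = 10.4101 eV

For material X (φ₁ = 3.45 eV):
KE₁ = E - φ₁ = 10.4101 - 3.45 = 6.9601 eV

For sample P (φ₂ = 4.85 eV):
KE₂ = E - φ₂ = 10.4101 - 4.85 = 5.5601 eV

Difference:
ΔKE = KE₁ - KE₂ = 6.9601 - 5.5601 = 1.4000 eV

Note: The difference equals the difference in work functions: 4.85 - 3.45 = 1.40 eV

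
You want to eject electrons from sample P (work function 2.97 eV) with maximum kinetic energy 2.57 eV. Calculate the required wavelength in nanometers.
223.80 nm

From Einstein's equation: KE_max = hc/λ - φ

Rearranging for λ:
hc/λ = KE_max + φ
λ = hc/(KE_max + φ)

Required photon energy:
E_photon = KE_max + φ = 2.57 + 2.97 = 5.54 eV

Required wavelength:
λ = hc/E_photon = (6.626×10⁻³⁴)(3×10⁸) / (5.54 × 1.602×10⁻¹⁹)
λ = 223.80 nm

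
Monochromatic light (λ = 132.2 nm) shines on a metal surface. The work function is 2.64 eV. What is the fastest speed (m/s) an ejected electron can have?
1.5396e+06 m/s

First, find the maximum kinetic energy:
E_photon = hc/λ = 9.3785 eV
KE_max = E_photon - φ = 9.3785 - 2.64 = 6.7385 eV

Convert to Joules: KE_max = 6.7385 × 1.602×10⁻¹⁹ J = 1.0796e-18 J

Then use KE = ½mv² to find velocity:
v = √(2·KE/m) = √(2 × 1.0796e-18 J / 9.109e-31 kg)
v = 1.5396e+06 m/s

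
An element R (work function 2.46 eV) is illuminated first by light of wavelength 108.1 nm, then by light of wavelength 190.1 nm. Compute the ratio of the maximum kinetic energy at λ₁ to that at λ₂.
2.2179

Using Einstein's equation: KE_max = hc/λ - φ

For λ₁ = 108.1 nm:
E₁ = hc/λ₁ = 11.4694 eV
KE₁ = E₁ - φ = 11.4694 - 2.46 = 9.0094 eV

For λ₂ = 190.1 nm:
E₂ = hc/λ₂ = 6.5221 eV
KE₂ = E₂ - φ = 6.5221 - 2.46 = 4.0621 eV

Ratio: KE₁/KE₂ = 9.0094/4.0621 = 2.2179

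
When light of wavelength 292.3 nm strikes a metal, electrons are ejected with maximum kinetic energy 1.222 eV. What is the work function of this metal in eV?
3.02 eV

From Einstein's photoelectric equation: KE_max = hf - φ = hc/λ - φ

Rearranging for φ:
φ = hc/λ - KE_max

Calculate photon energy:
E_photon = hc/λ = 4.2417 eV

Therefore:
φ = 4.2417 - 1.222 = 3.02 eV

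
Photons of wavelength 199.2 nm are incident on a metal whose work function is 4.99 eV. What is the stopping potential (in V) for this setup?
1.2341 V

The stopping potential V_s satisfies: eV_s = KE_max

First, find KE_max using Einstein's equation:
E_photon = hc/λ = 6.2241 eV
KE_max = E_photon - φ = 6.2241 - 4.99 = 1.2341 eV

Since eV_s = KE_max:
V_s = KE_max/e = 1.2341 V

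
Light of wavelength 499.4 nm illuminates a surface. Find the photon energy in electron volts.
2.4827 eV

Using E = hf = hc/λ:

E = hc/λ = (6.626×10⁻³⁴ J·s)(3×10⁸ m/s) / (499.4×10⁻⁹ m)
E = 2.4827 eV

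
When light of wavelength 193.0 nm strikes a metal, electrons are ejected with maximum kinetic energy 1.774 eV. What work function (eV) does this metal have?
4.65 eV

From Einstein's photoelectric equation: KE_max = hf - φ = hc/λ - φ

Rearranging for φ:
φ = hc/λ - KE_max

Calculate photon energy:
E_photon = hc/λ = 6.4241 eV

Therefore:
φ = 6.4241 - 1.774 = 4.65 eV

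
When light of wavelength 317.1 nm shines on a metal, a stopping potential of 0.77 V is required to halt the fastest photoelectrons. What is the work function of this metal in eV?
3.14 eV

The stopping potential gives the maximum kinetic energy: KE_max = eV_s = 0.77 eV

From Einstein's photoelectric equation: KE_max = hc/λ - φ
Rearranging: φ = hc/λ - KE_max

Calculate photon energy:
E_photon = hc/λ = (6.626×10⁻³⁴ J·s)(3×10⁸ m/s) / (317.1×10⁻⁹ m) = 3.9099 eV

Therefore:
φ = 3.9099 - 0.77 = 3.14 eV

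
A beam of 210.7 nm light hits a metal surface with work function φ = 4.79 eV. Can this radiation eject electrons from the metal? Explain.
Yes

For photoemission, the photon energy must exceed the work function.

Photon energy: E = hc/λ = 5.8844 eV
Work function: φ = 4.79 eV

Since E_photon (5.8844 eV) > φ (4.79 eV), photoemission WILL occur.
The threshold wavelength is λ₀ = hc/φ = 258.8 nm.
Since 210.7 nm < 258.8 nm, the light has sufficient energy.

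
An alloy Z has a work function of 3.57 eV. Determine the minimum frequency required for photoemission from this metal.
8.6322e+14 Hz

The threshold frequency is when the photon energy equals the work function:
hf₀ = φ

Solving for f₀:
f₀ = φ/h = (3.57 eV × 1.602×10⁻¹⁹ J/eV) / (6.626×10⁻³⁴ J·s)
f₀ = 8.6322e+14 Hz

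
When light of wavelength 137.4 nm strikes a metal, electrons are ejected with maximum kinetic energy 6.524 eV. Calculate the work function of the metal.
2.50 eV

From Einstein's photoelectric equation: KE_max = hf - φ = hc/λ - φ

Rearranging for φ:
φ = hc/λ - KE_max

Calculate photon energy:
E_photon = hc/λ = 9.0236 eV

Therefore:
φ = 9.0236 - 6.524 = 2.50 eV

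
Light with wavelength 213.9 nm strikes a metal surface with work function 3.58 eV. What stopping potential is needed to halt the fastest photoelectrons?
2.2164 V

The stopping potential V_s satisfies: eV_s = KE_max

First, find KE_max using Einstein's equation:
E_photon = hc/λ = 5.7964 eV
KE_max = E_photon - φ = 5.7964 - 3.58 = 2.2164 eV

Since eV_s = KE_max:
V_s = KE_max/e = 2.2164 V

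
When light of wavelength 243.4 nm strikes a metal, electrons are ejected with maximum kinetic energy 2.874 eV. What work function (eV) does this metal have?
2.22 eV

From Einstein's photoelectric equation: KE_max = hf - φ = hc/λ - φ

Rearranging for φ:
φ = hc/λ - KE_max

Calculate photon energy:
E_photon = hc/λ = 5.0938 eV

Therefore:
φ = 5.0938 - 2.874 = 2.22 eV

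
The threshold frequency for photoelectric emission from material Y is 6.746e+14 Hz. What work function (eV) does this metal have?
2.79 eV

At the threshold frequency, photon energy equals work function:
φ = hf₀

Calculating:
φ = (6.626×10⁻³⁴ J·s)(6.746e+14 Hz)
φ = 2.79 eV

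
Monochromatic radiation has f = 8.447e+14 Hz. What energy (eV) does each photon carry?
3.4934 eV

Using E = hf:

E = hf = (6.626×10⁻³⁴ J·s)(8.447e+14 Hz)
E = 3.4934 eV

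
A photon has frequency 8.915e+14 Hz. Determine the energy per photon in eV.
3.6869 eV

Using E = hf:

E = hf = (6.626×10⁻³⁴ J·s)(8.915e+14 Hz)
E = 3.6869 eV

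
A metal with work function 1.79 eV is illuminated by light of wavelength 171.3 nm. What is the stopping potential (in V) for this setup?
5.4478 V

The stopping potential V_s satisfies: eV_s = KE_max

First, find KE_max using Einstein's equation:
E_photon = hc/λ = 7.2378 eV
KE_max = E_photon - φ = 7.2378 - 1.79 = 5.4478 eV

Since eV_s = KE_max:
V_s = KE_max/e = 5.4478 V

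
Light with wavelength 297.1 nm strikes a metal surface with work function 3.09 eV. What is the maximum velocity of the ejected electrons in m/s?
6.1726e+05 m/s

First, find the maximum kinetic energy:
E_photon = hc/λ = 4.1731 eV
KE_max = E_photon - φ = 4.1731 - 3.09 = 1.0831 eV

Convert to Joules: KE_max = 1.0831 × 1.602×10⁻¹⁹ J = 1.7354e-19 J

Then use KE = ½mv² to find velocity:
v = √(2·KE/m) = √(2 × 1.7354e-19 J / 9.109e-31 kg)
v = 6.1726e+05 m/s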